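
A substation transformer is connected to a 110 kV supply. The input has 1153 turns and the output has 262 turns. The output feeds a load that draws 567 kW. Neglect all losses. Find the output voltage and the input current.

V_out ≈ 25000 V, I_in ≈ 5.15 A

V_out = V_in × N_out/N_in = 110000 × 262/1153 = 24996 V.
I_out = P/V_out = 567000/24996 = 22.684 A.
I_in = I_out × N_out/N_in = 22.684 × 262/1153 = 5.15 A.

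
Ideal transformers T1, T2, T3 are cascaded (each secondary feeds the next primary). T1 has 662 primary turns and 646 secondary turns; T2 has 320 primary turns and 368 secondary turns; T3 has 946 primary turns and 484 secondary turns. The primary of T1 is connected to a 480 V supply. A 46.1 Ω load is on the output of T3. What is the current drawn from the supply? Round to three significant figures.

After T1: V = 480.00 × 646/662 = 468.40 V.
After T2: V = 468.40 × 368/320 = 538.66 V.
After T3: V = 538.66 × 484/946 = 275.59 V.
I_load = 275.59/46.1 = 5.9782 A, so P_out = 275.59 × 5.9782 = 1647.5 W.
All ideal ⇒ P_in = P_out, so I_supply = 1647.5/480 = 3.43 A.

I_supply ≈ 3.43 A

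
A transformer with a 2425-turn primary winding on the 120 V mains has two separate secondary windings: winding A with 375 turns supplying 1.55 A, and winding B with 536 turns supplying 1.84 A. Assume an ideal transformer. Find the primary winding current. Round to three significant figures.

I_p ≈ 0.646 A

V_A = 120 × 375/2425 = 18.557 V; V_B = 120 × 536/2425 = 26.524 V.
P_out = V_A I_A + V_B I_B = 18.557×1.55 + 26.524×1.84 = 28.763 + 48.804 = 77.567 W.
Ideal ⇒ P_in = P_out, so I_p = P_out/V_p = 77.567/120 = 0.646 A.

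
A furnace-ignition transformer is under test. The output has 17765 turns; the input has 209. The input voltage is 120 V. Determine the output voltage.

V_out ≈ 10200 V

V_out/V_in = N_out/N_in, so V_out = 120 × 17765/209 = 10200 V.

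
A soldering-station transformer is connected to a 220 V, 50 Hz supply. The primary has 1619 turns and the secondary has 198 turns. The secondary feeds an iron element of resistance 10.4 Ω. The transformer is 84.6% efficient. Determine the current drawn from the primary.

I_p ≈ 0.374 A

V_s = 220 × 198/1619 = 26.905 V.
I_s = V_s/R = 26.905/10.4 = 2.5871 A.
P_out = V_s I_s = 26.905 × 2.5871 = 69.606 W.
P_in = P_out/η = 69.606/0.846 = 82.277 W.
I_p = P_in/V_p = 82.277/220 = 0.374 A.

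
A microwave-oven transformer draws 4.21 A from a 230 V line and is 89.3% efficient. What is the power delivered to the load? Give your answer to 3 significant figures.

P_in = V_p I_p = 230 × 4.21 = 968.30 W.
P_out = η P_in = 0.893 × 968.30 = 865 W.

P_out ≈ 865 W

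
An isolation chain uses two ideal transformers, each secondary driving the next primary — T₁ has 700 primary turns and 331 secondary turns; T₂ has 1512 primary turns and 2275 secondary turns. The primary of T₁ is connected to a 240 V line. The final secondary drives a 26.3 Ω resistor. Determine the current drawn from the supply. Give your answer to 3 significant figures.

I_supply ≈ 4.62 A

Secondary of T₁: V = 240.00 × 331/700 = 113.49 V.
Secondary of T₂: V = 113.49 × 2275/1512 = 170.75 V.
I_load = 170.75/26.3 = 6.4925 A, so P_out = 170.75 × 6.4925 = 1108.6 W.
All ideal ⇒ P_in = P_out, so I_supply = 1108.6/240 = 4.62 A.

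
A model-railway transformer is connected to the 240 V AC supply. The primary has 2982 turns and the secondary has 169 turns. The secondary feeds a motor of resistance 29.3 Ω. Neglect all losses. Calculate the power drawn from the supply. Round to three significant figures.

P ≈ 6.31 W

V_s = V_p × N_s/N_p = 240 × 169/2982 = 13.602 V.
I_s = V_s/R = 13.602/29.3 = 0.46422 A.
I_p = I_s × N_s/N_p = 0.46422 × 169/2982 = 0.026309 A.
P = V_p I_p = 240 × 0.026309 = 6.31 W.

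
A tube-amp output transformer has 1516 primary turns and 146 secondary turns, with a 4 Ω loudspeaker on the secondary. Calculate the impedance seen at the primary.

Z_p ≈ 431 Ω

Z_p = (N_p/N_s)² × Z_s = (1516/146)² × 4 = 431 Ω.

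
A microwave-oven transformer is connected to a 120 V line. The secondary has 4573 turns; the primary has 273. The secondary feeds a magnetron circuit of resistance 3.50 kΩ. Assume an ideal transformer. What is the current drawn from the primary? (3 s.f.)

V_s = V_p × N_s/N_p = 120 × 4573/273 = 2010.1 V.
I_s = V_s/R = 2010.1/3500 = 0.57432 A.
For an ideal transformer I_p N_p = I_s N_s, so I_p = 0.57432 × 4573/273 = 9.62 A.

I_p ≈ 9.62 A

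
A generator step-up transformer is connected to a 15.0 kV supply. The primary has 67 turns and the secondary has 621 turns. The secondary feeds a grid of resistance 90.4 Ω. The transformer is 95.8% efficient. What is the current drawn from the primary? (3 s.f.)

I_p ≈ 14900 A

V_s = 15000 × 621/67 = 139030 V.
I_s = V_s/R = 139030/90.4 = 1537.9 A.
P_out = V_s I_s = 139030 × 1537.9 = 2.1382×10^8 W.
P_in = P_out/η = 2.1382×10^8/0.958 = 2.2319×10^8 W.
I_p = P_in/V_p = 2.2319×10^8/15000 = 14900 A.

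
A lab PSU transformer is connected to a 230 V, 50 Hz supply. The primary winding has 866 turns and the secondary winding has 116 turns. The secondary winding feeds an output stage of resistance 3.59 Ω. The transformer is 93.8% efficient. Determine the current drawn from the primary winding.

V_s = 230 × 116/866 = 30.808 V.
I_s = V_s/R = 30.808/3.59 = 8.5817 A.
P_out = V_s I_s = 30.808 × 8.5817 = 264.39 W.
P_in = P_out/η = 264.39/0.938 = 281.86 W.
I_p = P_in/V_p = 281.86/230 = 1.23 A.

I_p ≈ 1.23 A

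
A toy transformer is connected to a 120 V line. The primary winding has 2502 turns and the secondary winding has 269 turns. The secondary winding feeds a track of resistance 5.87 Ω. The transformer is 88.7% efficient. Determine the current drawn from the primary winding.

I_p ≈ 0.266 A

V_s = 120 × 269/2502 = 12.902 V.
I_s = V_s/R = 12.902/5.87 = 2.1979 A.
P_out = V_s I_s = 12.902 × 2.1979 = 28.357 W.
P_in = P_out/η = 28.357/0.887 = 31.969 W.
I_p = P_in/V_p = 31.969/120 = 0.266 A.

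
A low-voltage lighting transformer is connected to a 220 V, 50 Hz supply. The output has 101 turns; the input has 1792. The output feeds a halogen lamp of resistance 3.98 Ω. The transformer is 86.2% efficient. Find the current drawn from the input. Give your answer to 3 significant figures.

I_in ≈ 0.204 A

V_out = 220 × 101/1792 = 12.400 V.
I_out = V_out/R = 12.400/3.98 = 3.1155 A.
P_out = V_out I_out = 12.400 × 3.1155 = 38.630 W.
P_in = P_out/η = 38.630/0.862 = 44.815 W.
I_in = P_in/V_in = 44.815/220 = 0.204 A.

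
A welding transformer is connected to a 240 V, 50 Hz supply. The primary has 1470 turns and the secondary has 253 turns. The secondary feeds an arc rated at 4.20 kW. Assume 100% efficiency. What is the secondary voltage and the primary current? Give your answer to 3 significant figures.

V_s = V_p × N_s/N_p = 240 × 253/1470 = 41.306 V.
I_s = P/V_s = 4200/41.306 = 101.68 A.
I_p = I_s × N_s/N_p = 101.68 × 253/1470 = 17.5 A.

V_s ≈ 41.3 V, I_p ≈ 17.5 A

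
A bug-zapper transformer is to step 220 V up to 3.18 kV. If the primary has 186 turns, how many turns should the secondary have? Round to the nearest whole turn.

N_s/N_p = V_s/V_p, so N_s = 186 × 3180/220 = 2688.5 ≈ 2689 turns.

N_s = 2689 turns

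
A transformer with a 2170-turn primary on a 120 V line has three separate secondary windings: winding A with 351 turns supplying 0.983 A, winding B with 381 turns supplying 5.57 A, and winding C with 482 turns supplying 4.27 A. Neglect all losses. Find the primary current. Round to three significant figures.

V_A = 120 × 351/2170 = 19.410 V; V_B = 120 × 381/2170 = 21.069 V; V_C = 120 × 482/2170 = 26.654 V.
P_out = V_A I_A + V_B I_B + V_C I_C = 19.410×0.983 + 21.069×5.57 + 26.654×4.27 = 19.080 + 117.36 + 113.81 = 250.25 W.
Ideal ⇒ P_in = P_out, so I_p = P_out/V_p = 250.25/120 = 2.09 A.

I_p ≈ 2.09 A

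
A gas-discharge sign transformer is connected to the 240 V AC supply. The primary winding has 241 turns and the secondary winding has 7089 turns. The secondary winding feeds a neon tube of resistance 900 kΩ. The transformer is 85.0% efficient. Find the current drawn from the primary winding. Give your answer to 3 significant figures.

V_s = 240 × 7089/241 = 7059.6 V.
I_s = V_s/R = 7059.6/900000 = 0.0078440 A.
P_out = V_s I_s = 7059.6 × 0.0078440 = 55.375 W.
P_in = P_out/η = 55.375/0.850 = 65.147 W.
I_p = P_in/V_p = 65.147/240 = 0.271 A.

I_p ≈ 0.271 A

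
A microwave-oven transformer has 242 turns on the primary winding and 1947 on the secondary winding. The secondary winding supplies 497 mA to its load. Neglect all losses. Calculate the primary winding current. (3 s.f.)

For an ideal transformer I_p/I_s = N_s/N_p, so I_p = 0.497 × 1947/242 = 4.00 A.

I_p ≈ 4.00 A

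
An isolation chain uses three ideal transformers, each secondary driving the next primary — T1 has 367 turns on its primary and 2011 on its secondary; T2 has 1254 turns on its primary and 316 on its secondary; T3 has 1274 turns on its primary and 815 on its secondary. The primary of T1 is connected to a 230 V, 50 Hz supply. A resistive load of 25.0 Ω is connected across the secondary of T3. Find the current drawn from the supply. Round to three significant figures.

I_supply ≈ 7.18 A

After T1: V = 230.00 × 2011/367 = 1260.3 V.
After T2: V = 1260.3 × 316/1254 = 317.59 V.
After T3: V = 317.59 × 815/1274 = 203.17 V.
I_load = 203.17/25.0 = 8.1267 A, so P_out = 203.17 × 8.1267 = 1651.1 W.
All ideal ⇒ P_in = P_out, so I_supply = 1651.1/230 = 7.18 A.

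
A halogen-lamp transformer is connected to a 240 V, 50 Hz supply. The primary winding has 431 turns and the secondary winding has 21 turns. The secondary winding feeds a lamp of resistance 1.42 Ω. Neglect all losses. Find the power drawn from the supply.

V_s = V_p × N_s/N_p = 240 × 21/431 = 11.694 V.
I_s = V_s/R = 11.694/1.42 = 8.2350 A.
I_p = I_s × N_s/N_p = 8.2350 × 21/431 = 0.40124 A.
P = V_p I_p = 240 × 0.40124 = 96.3 W.

P ≈ 96.3 W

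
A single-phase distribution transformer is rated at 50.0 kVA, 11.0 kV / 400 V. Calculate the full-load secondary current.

I_s = S/V_s = 50000/400 = 125 A.

I_s ≈ 125 A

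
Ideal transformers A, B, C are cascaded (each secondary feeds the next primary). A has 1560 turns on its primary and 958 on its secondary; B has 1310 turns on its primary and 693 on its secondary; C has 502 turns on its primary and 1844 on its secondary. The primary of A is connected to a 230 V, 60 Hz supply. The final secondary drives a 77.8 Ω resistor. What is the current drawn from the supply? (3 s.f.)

Secondary of A: V = 230.00 × 958/1560 = 141.24 V.
Secondary of B: V = 141.24 × 693/1310 = 74.719 V.
Secondary of C: V = 74.719 × 1844/502 = 274.47 V.
I_load = 274.47/77.8 = 3.5278 A, so P_out = 274.47 × 3.5278 = 968.27 W.
All ideal ⇒ P_in = P_out, so I_supply = 968.27/230 = 4.21 A.

I_supply ≈ 4.21 A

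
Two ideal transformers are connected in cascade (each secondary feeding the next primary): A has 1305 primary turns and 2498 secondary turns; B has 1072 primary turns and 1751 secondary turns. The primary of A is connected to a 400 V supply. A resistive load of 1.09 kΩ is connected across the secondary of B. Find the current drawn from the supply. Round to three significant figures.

I_supply ≈ 3.59 A

After A: V = 400.00 × 2498/1305 = 765.67 V.
After B: V = 765.67 × 1751/1072 = 1250.6 V.
I_load = 1250.6/1090 = 1.1474 A, so P_out = 1250.6 × 1.1474 = 1435.0 W.
All ideal ⇒ P_in = P_out, so I_supply = 1435.0/400 = 3.59 A.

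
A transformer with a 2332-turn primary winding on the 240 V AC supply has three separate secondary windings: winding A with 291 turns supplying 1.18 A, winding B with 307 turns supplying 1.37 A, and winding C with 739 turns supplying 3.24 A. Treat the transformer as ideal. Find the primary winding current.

V_A = 240 × 291/2332 = 29.949 V; V_B = 240 × 307/2332 = 31.595 V; V_C = 240 × 739/2332 = 76.055 V.
P_out = V_A I_A + V_B I_B + V_C I_C = 29.949×1.18 + 31.595×1.37 + 76.055×3.24 = 35.339 + 43.285 + 246.42 = 325.04 W.
Ideal ⇒ P_in = P_out, so I_p = P_out/V_p = 325.04/240 = 1.35 A.

I_p ≈ 1.35 A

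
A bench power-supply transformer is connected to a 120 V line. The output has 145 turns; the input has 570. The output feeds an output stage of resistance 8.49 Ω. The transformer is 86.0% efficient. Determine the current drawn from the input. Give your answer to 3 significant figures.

V_out = 120 × 145/570 = 30.526 V.
I_out = V_out/R = 30.526/8.49 = 3.5956 A.
P_out = V_out I_out = 30.526 × 3.5956 = 109.76 W.
P_in = P_out/η = 109.76/0.860 = 127.63 W.
I_in = P_in/V_in = 127.63/120 = 1.06 A.

I_in ≈ 1.06 A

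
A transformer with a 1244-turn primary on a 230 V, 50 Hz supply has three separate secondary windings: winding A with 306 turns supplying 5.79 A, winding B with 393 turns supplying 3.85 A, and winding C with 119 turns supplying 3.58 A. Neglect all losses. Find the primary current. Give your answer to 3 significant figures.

I_p ≈ 2.98 A

V_A = 230 × 306/1244 = 56.576 V; V_B = 230 × 393/1244 = 72.661 V; V_C = 230 × 119/1244 = 22.002 V.
P_out = V_A I_A + V_B I_B + V_C I_C = 56.576×5.79 + 72.661×3.85 + 22.002×3.58 = 327.57 + 279.74 + 78.766 = 686.08 W.
Ideal ⇒ P_in = P_out, so I_p = P_out/V_p = 686.08/230 = 2.98 A.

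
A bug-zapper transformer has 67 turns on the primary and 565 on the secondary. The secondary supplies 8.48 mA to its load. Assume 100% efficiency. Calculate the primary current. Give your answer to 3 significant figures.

For an ideal transformer I_p/I_s = N_s/N_p, so I_p = 0.00848 × 565/67 = 0.0715 A.

I_p ≈ 0.0715 A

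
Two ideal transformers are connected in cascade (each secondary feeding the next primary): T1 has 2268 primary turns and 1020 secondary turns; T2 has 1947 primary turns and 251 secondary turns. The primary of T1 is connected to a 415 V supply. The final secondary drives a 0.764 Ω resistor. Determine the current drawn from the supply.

I_supply ≈ 1.83 A

After T1: V = 415.00 × 1020/2268 = 186.64 V.
After T2: V = 186.64 × 251/1947 = 24.061 V.
I_load = 24.061/0.764 = 31.493 A, so P_out = 24.061 × 31.493 = 757.76 W.
All ideal ⇒ P_in = P_out, so I_supply = 757.76/415 = 1.83 A.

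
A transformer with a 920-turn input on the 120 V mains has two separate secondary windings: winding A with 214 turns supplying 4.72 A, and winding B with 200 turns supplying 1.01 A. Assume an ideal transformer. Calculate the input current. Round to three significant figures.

V_A = 120 × 214/920 = 27.913 V; V_B = 120 × 200/920 = 26.087 V.
P_out = V_A I_A + V_B I_B = 27.913×4.72 + 26.087×1.01 = 131.75 + 26.348 = 158.10 W.
Ideal ⇒ P_in = P_out, so I_in = P_out/V_in = 158.10/120 = 1.32 A.

I_in ≈ 1.32 A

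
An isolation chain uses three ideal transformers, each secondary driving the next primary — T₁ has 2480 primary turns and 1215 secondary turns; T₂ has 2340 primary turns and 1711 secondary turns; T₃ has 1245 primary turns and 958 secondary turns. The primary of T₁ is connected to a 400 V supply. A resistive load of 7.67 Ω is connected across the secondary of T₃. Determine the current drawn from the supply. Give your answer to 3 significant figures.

I_supply ≈ 3.96 A

After T₁: V = 400.00 × 1215/2480 = 195.97 V.
After T₂: V = 195.97 × 1711/2340 = 143.29 V.
After T₃: V = 143.29 × 958/1245 = 110.26 V.
I_load = 110.26/7.67 = 14.375 A, so P_out = 110.26 × 14.375 = 1585.0 W.
All ideal ⇒ P_in = P_out, so I_supply = 1585.0/400 = 3.96 A.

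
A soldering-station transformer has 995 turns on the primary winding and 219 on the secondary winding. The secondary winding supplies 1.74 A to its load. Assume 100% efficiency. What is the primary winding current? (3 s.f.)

I_p ≈ 0.383 A

For an ideal transformer I_p/I_s = N_s/N_p, so I_p = 1.74 × 219/995 = 0.383 A.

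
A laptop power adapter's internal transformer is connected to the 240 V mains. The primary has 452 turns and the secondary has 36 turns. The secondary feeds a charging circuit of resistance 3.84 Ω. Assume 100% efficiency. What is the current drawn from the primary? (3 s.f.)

I_p ≈ 0.396 A

V_s = V_p × N_s/N_p = 240 × 36/452 = 19.115 V.
I_s = V_s/R = 19.115/3.84 = 4.9779 A.
For an ideal transformer I_p N_p = I_s N_s, so I_p = 4.9779 × 36/452 = 0.396 A.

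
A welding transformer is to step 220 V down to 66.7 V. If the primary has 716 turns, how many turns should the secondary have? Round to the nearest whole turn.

N_s/N_p = V_s/V_p, so N_s = 716 × 66.7/220 = 217.1 ≈ 217 turns.

N_s = 217 turns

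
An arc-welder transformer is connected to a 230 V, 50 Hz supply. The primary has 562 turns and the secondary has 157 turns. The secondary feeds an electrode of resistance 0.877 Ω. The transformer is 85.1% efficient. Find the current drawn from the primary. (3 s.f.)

I_p ≈ 24.1 A

V_s = 230 × 157/562 = 64.253 V.
I_s = V_s/R = 64.253/0.877 = 73.264 A.
P_out = V_s I_s = 64.253 × 73.264 = 4707.4 W.
P_in = P_out/η = 4707.4/0.851 = 5531.6 W.
I_p = P_in/V_p = 5531.6/230 = 24.1 A.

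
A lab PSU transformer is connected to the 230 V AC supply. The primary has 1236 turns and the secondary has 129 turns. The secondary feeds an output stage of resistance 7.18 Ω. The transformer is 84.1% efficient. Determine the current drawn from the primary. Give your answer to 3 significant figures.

I_p ≈ 0.415 A

V_s = 230 × 129/1236 = 24.005 V.
I_s = V_s/R = 24.005/7.18 = 3.3433 A.
P_out = V_s I_s = 24.005 × 3.3433 = 80.255 W.
P_in = P_out/η = 80.255/0.841 = 95.428 W.
I_p = P_in/V_p = 95.428/230 = 0.415 A.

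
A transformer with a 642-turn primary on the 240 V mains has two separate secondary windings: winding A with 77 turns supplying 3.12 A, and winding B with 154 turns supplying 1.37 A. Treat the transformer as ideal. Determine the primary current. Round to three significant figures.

I_p ≈ 0.703 A

V_A = 240 × 77/642 = 28.785 V; V_B = 240 × 154/642 = 57.570 V.
P_out = V_A I_A + V_B I_B = 28.785×3.12 + 57.570×1.37 = 89.809 + 78.871 = 168.68 W.
Ideal ⇒ P_in = P_out, so I_p = P_out/V_p = 168.68/240 = 0.703 A.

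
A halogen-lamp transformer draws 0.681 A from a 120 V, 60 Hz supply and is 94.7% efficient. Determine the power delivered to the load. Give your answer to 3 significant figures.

P_out ≈ 77.4 W

P_in = V_p I_p = 120 × 0.681 = 81.720 W.
P_out = η P_in = 0.947 × 81.720 = 77.4 W.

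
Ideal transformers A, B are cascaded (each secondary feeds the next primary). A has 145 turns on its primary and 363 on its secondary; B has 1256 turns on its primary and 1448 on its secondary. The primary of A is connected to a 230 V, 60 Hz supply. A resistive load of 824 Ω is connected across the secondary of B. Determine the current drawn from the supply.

Secondary of A: V = 230.00 × 363/145 = 575.79 V.
Secondary of B: V = 575.79 × 1448/1256 = 663.81 V.
I_load = 663.81/824 = 0.80560 A, so P_out = 663.81 × 0.80560 = 534.77 W.
All ideal ⇒ P_in = P_out, so I_supply = 534.77/230 = 2.33 A.

I_supply ≈ 2.33 A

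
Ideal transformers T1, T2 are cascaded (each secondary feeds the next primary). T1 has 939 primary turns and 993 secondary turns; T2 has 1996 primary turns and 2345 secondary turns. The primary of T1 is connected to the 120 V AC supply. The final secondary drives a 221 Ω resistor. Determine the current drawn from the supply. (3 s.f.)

Secondary of T1: V = 120.00 × 993/939 = 126.90 V.
Secondary of T2: V = 126.90 × 2345/1996 = 149.09 V.
I_load = 149.09/221 = 0.67461 A, so P_out = 149.09 × 0.67461 = 100.58 W.
All ideal ⇒ P_in = P_out, so I_supply = 100.58/120 = 0.838 A.

I_supply ≈ 0.838 A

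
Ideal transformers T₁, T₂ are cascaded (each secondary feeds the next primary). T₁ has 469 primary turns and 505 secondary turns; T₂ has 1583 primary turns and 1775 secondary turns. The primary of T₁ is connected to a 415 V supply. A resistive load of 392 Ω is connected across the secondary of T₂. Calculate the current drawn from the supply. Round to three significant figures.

I_supply ≈ 1.54 A

Secondary of T₁: V = 415.00 × 505/469 = 446.86 V.
Secondary of T₂: V = 446.86 × 1775/1583 = 501.05 V.
I_load = 501.05/392 = 1.2782 A, so P_out = 501.05 × 1.2782 = 640.45 W.
All ideal ⇒ P_in = P_out, so I_supply = 640.45/415 = 1.54 A.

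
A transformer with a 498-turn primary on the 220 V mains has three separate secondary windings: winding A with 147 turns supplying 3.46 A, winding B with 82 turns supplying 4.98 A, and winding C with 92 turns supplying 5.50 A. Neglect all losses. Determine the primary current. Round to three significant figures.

I_p ≈ 2.86 A

V_A = 220 × 147/498 = 64.940 V; V_B = 220 × 82/498 = 36.225 V; V_C = 220 × 92/498 = 40.643 V.
P_out = V_A I_A + V_B I_B + V_C I_C = 64.940×3.46 + 36.225×4.98 + 40.643×5.50 = 224.69 + 180.40 + 223.53 = 628.63 W.
Ideal ⇒ P_in = P_out, so I_p = P_out/V_p = 628.63/220 = 2.86 A.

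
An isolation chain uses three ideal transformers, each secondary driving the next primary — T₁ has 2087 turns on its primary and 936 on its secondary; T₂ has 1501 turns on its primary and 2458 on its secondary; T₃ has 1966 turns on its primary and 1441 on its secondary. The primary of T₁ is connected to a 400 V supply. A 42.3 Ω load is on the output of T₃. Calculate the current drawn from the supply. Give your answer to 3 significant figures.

After T₁: V = 400.00 × 936/2087 = 179.40 V.
After T₂: V = 179.40 × 2458/1501 = 293.77 V.
After T₃: V = 293.77 × 1441/1966 = 215.33 V.
I_load = 215.33/42.3 = 5.0904 A, so P_out = 215.33 × 5.0904 = 1096.1 W.
All ideal ⇒ P_in = P_out, so I_supply = 1096.1/400 = 2.74 A.

I_supply ≈ 2.74 A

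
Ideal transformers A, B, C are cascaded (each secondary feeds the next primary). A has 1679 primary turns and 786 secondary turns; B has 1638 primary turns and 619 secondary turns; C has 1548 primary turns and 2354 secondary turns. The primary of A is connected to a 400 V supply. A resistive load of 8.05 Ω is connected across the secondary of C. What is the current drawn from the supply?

Secondary of A: V = 400.00 × 786/1679 = 187.25 V.
Secondary of B: V = 187.25 × 619/1638 = 70.763 V.
Secondary of C: V = 70.763 × 2354/1548 = 107.61 V.
I_load = 107.61/8.05 = 13.367 A, so P_out = 107.61 × 13.367 = 1438.4 W.
All ideal ⇒ P_in = P_out, so I_supply = 1438.4/400 = 3.60 A.

I_supply ≈ 3.60 A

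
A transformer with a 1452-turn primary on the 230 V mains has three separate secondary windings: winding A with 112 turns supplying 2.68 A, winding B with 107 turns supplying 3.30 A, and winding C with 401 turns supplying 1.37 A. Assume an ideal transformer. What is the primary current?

V_A = 230 × 112/1452 = 17.741 V; V_B = 230 × 107/1452 = 16.949 V; V_C = 230 × 401/1452 = 63.519 V.
P_out = V_A I_A + V_B I_B + V_C I_C = 17.741×2.68 + 16.949×3.30 + 63.519×1.37 = 47.546 + 55.932 + 87.021 = 190.50 W.
Ideal ⇒ P_in = P_out, so I_p = P_out/V_p = 190.50/230 = 0.828 A.

I_p ≈ 0.828 A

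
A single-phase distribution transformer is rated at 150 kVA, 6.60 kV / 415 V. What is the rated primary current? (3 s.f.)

I_p = S/V_p = 150000/6600 = 22.7 A.

I_p ≈ 22.7 A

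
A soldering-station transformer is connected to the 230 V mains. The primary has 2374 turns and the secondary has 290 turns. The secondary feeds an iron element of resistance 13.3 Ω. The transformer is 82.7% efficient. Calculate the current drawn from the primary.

V_s = 230 × 290/2374 = 28.096 V.
I_s = V_s/R = 28.096/13.3 = 2.1125 A.
P_out = V_s I_s = 28.096 × 2.1125 = 59.352 W.
P_in = P_out/η = 59.352/0.827 = 71.768 W.
I_p = P_in/V_p = 71.768/230 = 0.312 A.

I_p ≈ 0.312 A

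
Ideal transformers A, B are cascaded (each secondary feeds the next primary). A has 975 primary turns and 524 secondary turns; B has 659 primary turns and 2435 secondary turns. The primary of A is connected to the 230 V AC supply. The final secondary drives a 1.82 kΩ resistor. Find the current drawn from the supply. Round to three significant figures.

I_supply ≈ 0.498 A

After A: V = 230.00 × 524/975 = 123.61 V.
After B: V = 123.61 × 2435/659 = 456.74 V.
I_load = 456.74/1820 = 0.25096 A, so P_out = 456.74 × 0.25096 = 114.62 W.
All ideal ⇒ P_in = P_out, so I_supply = 114.62/230 = 0.498 A.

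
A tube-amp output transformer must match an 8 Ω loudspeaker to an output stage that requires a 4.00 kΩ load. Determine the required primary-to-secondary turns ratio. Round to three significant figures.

N_p/N_s ≈ 22.4

Z_p/Z_s = (N_p/N_s)², so N_p/N_s = √(4000/8) = √500 = 22.4.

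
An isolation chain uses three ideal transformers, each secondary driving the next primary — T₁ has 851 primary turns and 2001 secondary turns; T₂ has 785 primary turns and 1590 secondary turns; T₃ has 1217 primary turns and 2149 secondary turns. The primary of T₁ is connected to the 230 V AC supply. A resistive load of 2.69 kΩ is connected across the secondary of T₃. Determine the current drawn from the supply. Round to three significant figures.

Secondary of T₁: V = 230.00 × 2001/851 = 540.81 V.
Secondary of T₂: V = 540.81 × 1590/785 = 1095.4 V.
Secondary of T₃: V = 1095.4 × 2149/1217 = 1934.3 V.
I_load = 1934.3/2690 = 0.71906 A, so P_out = 1934.3 × 0.71906 = 1390.9 W.
All ideal ⇒ P_in = P_out, so I_supply = 1390.9/230 = 6.05 A.

I_supply ≈ 6.05 A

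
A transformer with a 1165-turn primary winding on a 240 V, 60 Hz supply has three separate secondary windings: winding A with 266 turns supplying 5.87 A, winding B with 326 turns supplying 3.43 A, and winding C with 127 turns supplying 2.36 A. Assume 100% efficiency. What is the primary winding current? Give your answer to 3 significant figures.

I_p ≈ 2.56 A

V_A = 240 × 266/1165 = 54.798 V; V_B = 240 × 326/1165 = 67.159 V; V_C = 240 × 127/1165 = 26.163 V.
P_out = V_A I_A + V_B I_B + V_C I_C = 54.798×5.87 + 67.159×3.43 + 26.163×2.36 = 321.67 + 230.35 + 61.745 = 613.77 W.
Ideal ⇒ P_in = P_out, so I_p = P_out/V_p = 613.77/240 = 2.56 A.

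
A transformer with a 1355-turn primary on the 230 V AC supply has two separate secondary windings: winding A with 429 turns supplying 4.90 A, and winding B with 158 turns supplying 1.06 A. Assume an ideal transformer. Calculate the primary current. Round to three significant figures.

V_A = 230 × 429/1355 = 72.819 V; V_B = 230 × 158/1355 = 26.819 V.
P_out = V_A I_A + V_B I_B = 72.819×4.90 + 26.819×1.06 = 356.81 + 28.428 = 385.24 W.
Ideal ⇒ P_in = P_out, so I_p = P_out/V_p = 385.24/230 = 1.67 A.

I_p ≈ 1.67 A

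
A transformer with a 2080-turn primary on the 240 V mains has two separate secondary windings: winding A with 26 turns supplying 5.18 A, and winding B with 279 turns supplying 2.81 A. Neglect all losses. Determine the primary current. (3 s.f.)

V_A = 240 × 26/2080 = 3.0000 V; V_B = 240 × 279/2080 = 32.192 V.
P_out = V_A I_A + V_B I_B = 3.0000×5.18 + 32.192×2.81 = 15.540 + 90.460 = 106.00 W.
Ideal ⇒ P_in = P_out, so I_p = P_out/V_p = 106.00/240 = 0.442 A.

I_p ≈ 0.442 A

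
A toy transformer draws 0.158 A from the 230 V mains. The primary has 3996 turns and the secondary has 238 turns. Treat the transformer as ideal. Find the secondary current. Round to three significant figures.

I_s/I_p = N_p/N_s, so I_s = 0.158 × 3996/238 = 2.65 A.

I_s ≈ 2.65 A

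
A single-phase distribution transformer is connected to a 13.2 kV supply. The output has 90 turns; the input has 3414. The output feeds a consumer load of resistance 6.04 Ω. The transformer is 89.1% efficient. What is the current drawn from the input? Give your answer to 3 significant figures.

V_out = 13200 × 90/3414 = 347.98 V.
I_out = V_out/R = 347.98/6.04 = 57.612 A.
P_out = V_out I_out = 347.98 × 57.612 = 20048 W.
P_in = P_out/η = 20048/0.891 = 22500 W.
I_in = P_in/V_in = 22500/13200 = 1.70 A.

I_in ≈ 1.70 A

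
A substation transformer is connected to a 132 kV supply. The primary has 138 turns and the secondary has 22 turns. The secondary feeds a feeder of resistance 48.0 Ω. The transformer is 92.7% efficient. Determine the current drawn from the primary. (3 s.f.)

V_s = 132000 × 22/138 = 21043 V.
I_s = V_s/R = 21043/48.0 = 438.41 A.
P_out = V_s I_s = 21043 × 438.41 = 9.2256×10^6 W.
P_in = P_out/η = 9.2256×10^6/0.927 = 9.9521×10^6 W.
I_p = P_in/V_p = 9.9521×10^6/132000 = 75.4 A.

I_p ≈ 75.4 A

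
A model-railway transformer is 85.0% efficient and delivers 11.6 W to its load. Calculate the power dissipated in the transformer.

P_in = P_out/η = 11.6/0.850 = 13.6471 W.
P_loss = P_in − P_out = 13.6471 − 11.6 = 2.05 W.

P_loss ≈ 2.05 W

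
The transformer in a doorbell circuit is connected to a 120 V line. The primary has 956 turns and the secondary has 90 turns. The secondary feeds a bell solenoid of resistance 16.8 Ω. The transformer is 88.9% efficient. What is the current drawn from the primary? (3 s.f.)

V_s = 120 × 90/956 = 11.297 V.
I_s = V_s/R = 11.297/16.8 = 0.67244 A.
P_out = V_s I_s = 11.297 × 0.67244 = 7.5967 W.
P_in = P_out/η = 7.5967/0.889 = 8.5452 W.
I_p = P_in/V_p = 8.5452/120 = 0.0712 A.

I_p ≈ 0.0712 A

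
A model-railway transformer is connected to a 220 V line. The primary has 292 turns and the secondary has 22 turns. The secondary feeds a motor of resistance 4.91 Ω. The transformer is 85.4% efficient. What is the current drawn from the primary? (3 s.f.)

V_s = 220 × 22/292 = 16.575 V.
I_s = V_s/R = 16.575/4.91 = 3.3758 A.
P_out = V_s I_s = 16.575 × 3.3758 = 55.956 W.
P_in = P_out/η = 55.956/0.854 = 65.522 W.
I_p = P_in/V_p = 65.522/220 = 0.298 A.

I_p ≈ 0.298 A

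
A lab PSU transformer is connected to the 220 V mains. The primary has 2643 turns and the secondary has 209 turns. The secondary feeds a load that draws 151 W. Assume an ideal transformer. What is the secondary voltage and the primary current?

V_s = V_p × N_s/N_p = 220 × 209/2643 = 17.397 V.
I_s = P/V_s = 151/17.397 = 8.6797 A.
I_p = I_s × N_s/N_p = 8.6797 × 209/2643 = 0.686 A.

V_s ≈ 17.4 V, I_p ≈ 0.686 A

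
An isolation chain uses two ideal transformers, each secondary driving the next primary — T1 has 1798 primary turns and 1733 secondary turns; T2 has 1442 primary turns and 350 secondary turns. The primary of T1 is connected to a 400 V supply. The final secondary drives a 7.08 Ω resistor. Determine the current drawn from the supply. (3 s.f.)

Secondary of T1: V = 400.00 × 1733/1798 = 385.54 V.
Secondary of T2: V = 385.54 × 350/1442 = 93.578 V.
I_load = 93.578/7.08 = 13.217 A, so P_out = 93.578 × 13.217 = 1236.8 W.
All ideal ⇒ P_in = P_out, so I_supply = 1236.8/400 = 3.09 A.

I_supply ≈ 3.09 A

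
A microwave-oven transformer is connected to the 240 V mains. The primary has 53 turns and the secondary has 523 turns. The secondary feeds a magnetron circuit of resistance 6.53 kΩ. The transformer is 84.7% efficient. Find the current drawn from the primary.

V_s = 240 × 523/53 = 2368.3 V.
I_s = V_s/R = 2368.3/6530 = 0.36268 A.
P_out = V_s I_s = 2368.3 × 0.36268 = 858.94 W.
P_in = P_out/η = 858.94/0.847 = 1014.1 W.
I_p = P_in/V_p = 1014.1/240 = 4.23 A.

I_p ≈ 4.23 A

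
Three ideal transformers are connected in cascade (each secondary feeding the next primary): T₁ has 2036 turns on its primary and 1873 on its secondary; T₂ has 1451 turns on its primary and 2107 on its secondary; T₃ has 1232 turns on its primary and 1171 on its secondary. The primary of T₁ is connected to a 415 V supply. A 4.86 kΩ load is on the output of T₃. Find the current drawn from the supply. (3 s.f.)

I_supply ≈ 0.138 A

Secondary of T₁: V = 415.00 × 1873/2036 = 381.78 V.
Secondary of T₂: V = 381.78 × 2107/1451 = 554.38 V.
Secondary of T₃: V = 554.38 × 1171/1232 = 526.93 V.
I_load = 526.93/4860 = 0.10842 A, so P_out = 526.93 × 0.10842 = 57.130 W.
All ideal ⇒ P_in = P_out, so I_supply = 57.130/415 = 0.138 A.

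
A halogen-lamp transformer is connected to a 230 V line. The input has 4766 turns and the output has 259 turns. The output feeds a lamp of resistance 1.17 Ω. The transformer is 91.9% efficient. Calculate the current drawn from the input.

I_in ≈ 0.632 A

V_out = 230 × 259/4766 = 12.499 V.
I_out = V_out/R = 12.499/1.17 = 10.683 A.
P_out = V_out I_out = 12.499 × 10.683 = 133.52 W.
P_in = P_out/η = 133.52/0.919 = 145.29 W.
I_in = P_in/V_in = 145.29/230 = 0.632 A.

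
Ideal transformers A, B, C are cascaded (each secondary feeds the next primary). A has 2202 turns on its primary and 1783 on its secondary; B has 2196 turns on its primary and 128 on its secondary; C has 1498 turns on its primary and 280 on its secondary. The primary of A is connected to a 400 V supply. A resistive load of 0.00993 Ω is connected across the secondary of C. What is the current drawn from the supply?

After A: V = 400.00 × 1783/2202 = 323.89 V.
After B: V = 323.89 × 128/2196 = 18.879 V.
After C: V = 18.879 × 280/1498 = 3.5287 V.
I_load = 3.5287/0.00993 = 355.36 A, so P_out = 3.5287 × 355.36 = 1254.0 W.
All ideal ⇒ P_in = P_out, so I_supply = 1254.0/400 = 3.13 A.

I_supply ≈ 3.13 A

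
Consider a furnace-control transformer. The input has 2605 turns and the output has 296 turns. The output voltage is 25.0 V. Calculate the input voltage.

V_in/V_out = N_in/N_out, so V_in = 25.0 × 2605/296 = 220 V.

V_in ≈ 220 V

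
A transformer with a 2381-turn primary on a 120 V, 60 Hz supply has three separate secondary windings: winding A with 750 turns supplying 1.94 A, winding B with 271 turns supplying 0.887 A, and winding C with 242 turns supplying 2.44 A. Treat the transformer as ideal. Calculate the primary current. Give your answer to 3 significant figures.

V_A = 120 × 750/2381 = 37.799 V; V_B = 120 × 271/2381 = 13.658 V; V_C = 120 × 242/2381 = 12.197 V.
P_out = V_A I_A + V_B I_B + V_C I_C = 37.799×1.94 + 13.658×0.887 + 12.197×2.44 = 73.331 + 12.115 + 29.760 = 115.20 W.
Ideal ⇒ P_in = P_out, so I_p = P_out/V_p = 115.20/120 = 0.960 A.

I_p ≈ 0.960 A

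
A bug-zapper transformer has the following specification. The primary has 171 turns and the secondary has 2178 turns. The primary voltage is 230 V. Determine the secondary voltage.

V_s ≈ 2930 V

V_s/V_p = N_s/N_p, so V_s = 230 × 2178/171 = 2930 V.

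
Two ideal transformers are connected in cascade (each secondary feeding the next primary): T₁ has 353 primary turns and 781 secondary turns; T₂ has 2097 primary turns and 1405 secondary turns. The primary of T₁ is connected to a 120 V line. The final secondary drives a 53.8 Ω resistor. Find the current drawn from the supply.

After T₁: V = 120.00 × 781/353 = 265.50 V.
After T₂: V = 265.50 × 1405/2097 = 177.88 V.
I_load = 177.88/53.8 = 3.3064 A, so P_out = 177.88 × 3.3064 = 588.15 W.
All ideal ⇒ P_in = P_out, so I_supply = 588.15/120 = 4.90 A.

I_supply ≈ 4.90 A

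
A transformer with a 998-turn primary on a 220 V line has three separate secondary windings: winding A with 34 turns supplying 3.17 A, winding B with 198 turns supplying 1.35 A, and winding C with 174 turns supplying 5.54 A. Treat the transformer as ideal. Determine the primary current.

I_p ≈ 1.34 A

V_A = 220 × 34/998 = 7.4950 V; V_B = 220 × 198/998 = 43.647 V; V_C = 220 × 174/998 = 38.357 V.
P_out = V_A I_A + V_B I_B + V_C I_C = 7.4950×3.17 + 43.647×1.35 + 38.357×5.54 = 23.759 + 58.924 + 212.50 = 295.18 W.
Ideal ⇒ P_in = P_out, so I_p = P_out/V_p = 295.18/220 = 1.34 A.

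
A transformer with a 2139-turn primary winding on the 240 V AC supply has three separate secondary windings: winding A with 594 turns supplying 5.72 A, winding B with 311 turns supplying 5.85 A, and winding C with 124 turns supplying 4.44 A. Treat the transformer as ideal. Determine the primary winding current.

V_A = 240 × 594/2139 = 66.648 V; V_B = 240 × 311/2139 = 34.895 V; V_C = 240 × 124/2139 = 13.913 V.
P_out = V_A I_A + V_B I_B + V_C I_C = 66.648×5.72 + 34.895×5.85 + 13.913×4.44 = 381.23 + 204.13 + 61.774 = 647.13 W.
Ideal ⇒ P_in = P_out, so I_p = P_out/V_p = 647.13/240 = 2.70 A.

I_p ≈ 2.70 A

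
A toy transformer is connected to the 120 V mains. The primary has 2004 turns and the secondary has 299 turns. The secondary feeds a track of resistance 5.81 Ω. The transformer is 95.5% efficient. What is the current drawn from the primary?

V_s = 120 × 299/2004 = 17.904 V.
I_s = V_s/R = 17.904/5.81 = 3.0816 A.
P_out = V_s I_s = 17.904 × 3.0816 = 55.174 W.
P_in = P_out/η = 55.174/0.955 = 57.774 W.
I_p = P_in/V_p = 57.774/120 = 0.481 A.

I_p ≈ 0.481 A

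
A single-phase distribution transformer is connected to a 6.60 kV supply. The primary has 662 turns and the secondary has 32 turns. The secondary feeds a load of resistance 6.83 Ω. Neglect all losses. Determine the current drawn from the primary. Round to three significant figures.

V_s = V_p × N_s/N_p = 6600 × 32/662 = 319.03 V.
I_s = V_s/R = 319.03/6.83 = 46.711 A.
For an ideal transformer I_p N_p = I_s N_s, so I_p = 46.711 × 32/662 = 2.26 A.

I_p ≈ 2.26 A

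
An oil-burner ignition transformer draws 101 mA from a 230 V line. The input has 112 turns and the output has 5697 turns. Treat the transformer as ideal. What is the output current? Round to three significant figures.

I_out ≈ 0.00199 A

I_out/I_in = N_in/N_out, so I_out = 0.101 × 112/5697 = 0.00199 A.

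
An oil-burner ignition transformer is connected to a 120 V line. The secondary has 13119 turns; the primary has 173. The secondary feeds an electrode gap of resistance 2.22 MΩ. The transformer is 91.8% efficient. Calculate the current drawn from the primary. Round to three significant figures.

V_s = 120 × 13119/173 = 9099.9 V.
I_s = V_s/R = 9099.9/(2.22×10^6) = 0.0040990 A.
P_out = V_s I_s = 9099.9 × 0.0040990 = 37.301 W.
P_in = P_out/η = 37.301/0.918 = 40.633 W.
I_p = P_in/V_p = 40.633/120 = 0.339 A.

I_p ≈ 0.339 A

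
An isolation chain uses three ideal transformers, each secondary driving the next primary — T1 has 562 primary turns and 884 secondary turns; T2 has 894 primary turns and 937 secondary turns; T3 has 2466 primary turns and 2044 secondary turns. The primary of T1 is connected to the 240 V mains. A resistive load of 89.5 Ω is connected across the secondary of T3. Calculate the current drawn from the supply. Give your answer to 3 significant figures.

I_supply ≈ 5.01 A

Secondary of T1: V = 240.00 × 884/562 = 377.51 V.
Secondary of T2: V = 377.51 × 937/894 = 395.67 V.
Secondary of T3: V = 395.67 × 2044/2466 = 327.96 V.
I_load = 327.96/89.5 = 3.6643 A, so P_out = 327.96 × 3.6643 = 1201.7 W.
All ideal ⇒ P_in = P_out, so I_supply = 1201.7/240 = 5.01 A.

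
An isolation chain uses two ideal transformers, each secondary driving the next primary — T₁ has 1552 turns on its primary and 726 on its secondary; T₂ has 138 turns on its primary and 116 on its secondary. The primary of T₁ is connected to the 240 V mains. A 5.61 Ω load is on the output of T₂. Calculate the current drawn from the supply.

I_supply ≈ 6.61 A

Secondary of T₁: V = 240.00 × 726/1552 = 112.27 V.
Secondary of T₂: V = 112.27 × 116/138 = 94.370 V.
I_load = 94.370/5.61 = 16.822 A, so P_out = 94.370 × 16.822 = 1587.5 W.
All ideal ⇒ P_in = P_out, so I_supply = 1587.5/240 = 6.61 A.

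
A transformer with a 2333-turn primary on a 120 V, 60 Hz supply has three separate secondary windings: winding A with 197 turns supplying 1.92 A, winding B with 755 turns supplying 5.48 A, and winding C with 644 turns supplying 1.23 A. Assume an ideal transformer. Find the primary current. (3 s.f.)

V_A = 120 × 197/2333 = 10.133 V; V_B = 120 × 755/2333 = 38.834 V; V_C = 120 × 644/2333 = 33.125 V.
P_out = V_A I_A + V_B I_B + V_C I_C = 10.133×1.92 + 38.834×5.48 + 33.125×1.23 = 19.455 + 212.81 + 40.743 = 273.01 W.
Ideal ⇒ P_in = P_out, so I_p = P_out/V_p = 273.01/120 = 2.28 A.

I_p ≈ 2.28 A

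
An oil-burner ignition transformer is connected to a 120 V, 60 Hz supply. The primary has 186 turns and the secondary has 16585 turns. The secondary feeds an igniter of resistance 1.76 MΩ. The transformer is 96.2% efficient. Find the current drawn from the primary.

I_p ≈ 0.564 A

V_s = 120 × 16585/186 = 10700 V.
I_s = V_s/R = 10700/(1.76×10^6) = 0.0060795 A.
P_out = V_s I_s = 10700 × 0.0060795 = 65.051 W.
P_in = P_out/η = 65.051/0.962 = 67.621 W.
I_p = P_in/V_p = 67.621/120 = 0.564 A.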